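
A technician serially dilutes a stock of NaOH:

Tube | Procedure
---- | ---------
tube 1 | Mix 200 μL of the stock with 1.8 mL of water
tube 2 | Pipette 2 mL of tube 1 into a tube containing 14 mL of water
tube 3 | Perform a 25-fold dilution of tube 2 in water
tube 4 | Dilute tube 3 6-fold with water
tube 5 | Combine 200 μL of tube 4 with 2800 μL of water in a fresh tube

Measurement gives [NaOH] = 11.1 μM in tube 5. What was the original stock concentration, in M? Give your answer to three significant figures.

Step 1: 200 μL + 1.8 mL = 2000 μL total → factor 2000/200 = 10
Step 2: 2 mL + 14 mL = 16 mL total → factor 16/2 = 8
Step 3: 25-fold → factor 25
Step 4: 6-fold → factor 6
Step 5: 200 μL + 2800 μL = 3000 μL total → factor 3000/200 = 15
Overall dilution factor = 10 × 8 × 25 × 6 × 15 = 1.8 × 10^5
Stock = 11.1 μM × 1.8 × 10^5 = 1.998 × 10^6 μM = 2.00 M

2.00 M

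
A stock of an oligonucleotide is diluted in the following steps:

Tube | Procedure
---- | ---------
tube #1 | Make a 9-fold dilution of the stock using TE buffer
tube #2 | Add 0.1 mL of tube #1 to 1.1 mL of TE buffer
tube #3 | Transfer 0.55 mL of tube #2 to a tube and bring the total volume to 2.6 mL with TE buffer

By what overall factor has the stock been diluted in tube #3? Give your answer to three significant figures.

Step 1: 9-fold → factor 9
Step 2: 0.1 mL + 1.1 mL = 1.2 mL total → factor 1.2/0.1 = 12
Step 3: 0.55 mL brought to 2.6 mL → factor 2.6/0.55 = 4.7273
Overall dilution factor = 9 × 12 × 4.7273 = 510.55

511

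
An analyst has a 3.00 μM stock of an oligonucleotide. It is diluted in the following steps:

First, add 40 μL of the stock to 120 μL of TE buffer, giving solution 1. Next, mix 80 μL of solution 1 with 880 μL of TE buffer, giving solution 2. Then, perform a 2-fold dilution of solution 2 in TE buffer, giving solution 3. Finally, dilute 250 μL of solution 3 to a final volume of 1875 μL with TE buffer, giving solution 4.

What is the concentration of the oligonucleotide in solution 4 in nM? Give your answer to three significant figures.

Step 1: 40 μL + 120 μL = 160 μL total → factor 160/40 = 4
Step 2: 80 μL + 880 μL = 960 μL total → factor 960/80 = 12
Step 3: 2-fold → factor 2
Step 4: 250 μL brought to 1875 μL → factor 1875/250 = 7.5
Overall dilution factor = 4 × 12 × 2 × 7.5 = 720
Final = 3.00 μM / 720 = 0.004167 μM = 4.17 nM

4.17 nM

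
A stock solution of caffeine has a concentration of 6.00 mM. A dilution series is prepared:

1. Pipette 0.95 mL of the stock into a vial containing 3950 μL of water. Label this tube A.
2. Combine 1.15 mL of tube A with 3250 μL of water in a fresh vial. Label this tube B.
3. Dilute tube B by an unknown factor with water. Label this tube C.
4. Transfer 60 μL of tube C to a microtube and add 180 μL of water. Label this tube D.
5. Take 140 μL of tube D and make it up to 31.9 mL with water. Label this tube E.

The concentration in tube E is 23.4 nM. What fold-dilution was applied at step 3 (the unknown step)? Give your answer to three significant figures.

14.3-fold

Step 1: 0.95 mL + 3950 μL = 4.9 mL total → factor 4.9/0.95 = 5.1579
Step 2: 1.15 mL + 3250 μL = 4.4 mL total → factor 4.4/1.15 = 3.8261
Step 3: unknown factor x
Step 4: 60 μL + 180 μL = 240 μL total → factor 240/60 = 4
Step 5: 140 μL brought to 31.9 mL → factor 31900/140 = 227.86
Product of known-step factors = 17987
Overall factor = 6.00 mM / (23.4 nM) = 2.5641 × 10^5
x = 2.5641 × 10^5 / 17987 = 14.3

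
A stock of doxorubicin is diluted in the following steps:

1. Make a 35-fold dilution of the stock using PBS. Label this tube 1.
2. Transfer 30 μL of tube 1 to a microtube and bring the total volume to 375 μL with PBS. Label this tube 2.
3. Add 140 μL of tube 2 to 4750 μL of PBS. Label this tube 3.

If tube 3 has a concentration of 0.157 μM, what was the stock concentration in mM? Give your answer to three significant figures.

2.40 mM

Step 1: 35-fold → factor 35
Step 2: 30 μL brought to 375 μL → factor 375/30 = 12.5
Step 3: 140 μL + 4750 μL = 4890 μL total → factor 4890/140 = 34.929
Overall dilution factor = 35 × 12.5 × 34.929 = 15281
Stock = 0.157 μM × 15281 = 2399 μM = 2.40 mM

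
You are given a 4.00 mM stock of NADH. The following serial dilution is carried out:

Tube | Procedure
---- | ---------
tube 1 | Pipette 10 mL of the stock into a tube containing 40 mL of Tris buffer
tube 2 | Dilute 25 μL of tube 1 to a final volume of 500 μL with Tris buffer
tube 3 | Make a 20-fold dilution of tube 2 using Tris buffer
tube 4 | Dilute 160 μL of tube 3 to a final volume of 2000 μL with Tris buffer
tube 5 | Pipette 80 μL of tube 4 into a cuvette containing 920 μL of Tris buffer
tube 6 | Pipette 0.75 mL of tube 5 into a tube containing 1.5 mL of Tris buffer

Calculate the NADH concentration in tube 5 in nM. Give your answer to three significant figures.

12.8 nM

Step 1: 10 mL + 40 mL = 50 mL total → factor 50/10 = 5
Step 2: 25 μL brought to 500 μL → factor 500/25 = 20
Step 3: 20-fold → factor 20
Step 4: 160 μL brought to 2000 μL → factor 2000/160 = 12.5
Step 5: 80 μL + 920 μL = 1000 μL total → factor 1000/80 = 12.5
Dilution factor through tube 5 = 5 × 20 × 20 × 12.5 × 12.5 = 3.125 × 10^5
[tube 5] = 4.00 mM / 3.125 × 10^5 = 1.280 × 10^-5 mM = 12.8 nM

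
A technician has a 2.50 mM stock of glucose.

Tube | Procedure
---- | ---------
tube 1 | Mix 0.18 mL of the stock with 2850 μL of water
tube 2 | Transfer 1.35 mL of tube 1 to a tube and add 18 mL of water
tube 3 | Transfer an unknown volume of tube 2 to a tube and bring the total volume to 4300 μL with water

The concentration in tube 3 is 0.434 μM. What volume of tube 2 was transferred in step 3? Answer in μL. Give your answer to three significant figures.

Step 1: 0.18 mL + 2850 μL = 3.03 mL total → factor 3.03/0.18 = 16.833
Step 2: 1.35 mL + 18 mL = 19.35 mL total → factor 19.35/1.35 = 14.333
Step 3: v brought to 4300 μL → factor = 4300 μL/v
Product of known-step factors = 241.28
Overall factor = 2.50 mM / (0.434 μM) = 5760.4
Step-3 factor = 5760.4 / 241.28 = 23.874
v = 4300 μL / 23.874 = 180 μL

180 μL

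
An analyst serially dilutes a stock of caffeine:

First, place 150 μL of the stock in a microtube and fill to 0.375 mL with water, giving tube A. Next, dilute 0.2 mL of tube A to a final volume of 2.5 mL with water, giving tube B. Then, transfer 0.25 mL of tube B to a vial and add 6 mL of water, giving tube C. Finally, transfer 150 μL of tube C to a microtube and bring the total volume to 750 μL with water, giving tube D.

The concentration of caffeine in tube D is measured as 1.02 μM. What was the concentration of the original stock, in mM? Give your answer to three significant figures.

Step 1: 150 μL brought to 0.375 mL → factor 375/150 = 2.5
Step 2: 0.2 mL brought to 2.5 mL → factor 2.5/0.2 = 12.5
Step 3: 0.25 mL + 6 mL = 6.25 mL total → factor 6.25/0.25 = 25
Step 4: 150 μL brought to 750 μL → factor 750/150 = 5
Overall dilution factor = 2.5 × 12.5 × 25 × 5 = 3906.2
Stock = 1.02 μM × 3906.2 = 3984 μM = 3.98 mM

3.98 mM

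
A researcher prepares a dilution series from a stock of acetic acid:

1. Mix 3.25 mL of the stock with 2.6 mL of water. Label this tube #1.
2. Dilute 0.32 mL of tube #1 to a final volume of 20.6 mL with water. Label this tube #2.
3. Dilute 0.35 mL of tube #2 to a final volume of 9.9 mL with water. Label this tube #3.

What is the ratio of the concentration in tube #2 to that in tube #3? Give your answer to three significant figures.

28.3

Step 1: 3.25 mL + 2.6 mL = 5.85 mL total → factor 5.85/3.25 = 1.8
Step 2: 0.32 mL brought to 20.6 mL → factor 20.6/0.32 = 64.375
Step 3: 0.35 mL brought to 9.9 mL → factor 9.9/0.35 = 28.286
Dilution factor to tube #2 = 115.88; to tube #3 = 3277.6
[tube #2]/[tube #3] = (factor to tube #3)/(factor to tube #2) = 3277.6/115.88 = 28.3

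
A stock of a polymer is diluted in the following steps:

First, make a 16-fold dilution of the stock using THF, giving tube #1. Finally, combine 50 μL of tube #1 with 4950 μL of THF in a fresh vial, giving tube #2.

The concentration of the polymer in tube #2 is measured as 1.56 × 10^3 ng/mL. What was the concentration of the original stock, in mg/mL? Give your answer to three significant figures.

2.50 mg/mL

Step 1: 16-fold → factor 16
Step 2: 50 μL + 4950 μL = 5000 μL total → factor 5000/50 = 100
Overall dilution factor = 16 × 100 = 1600
Stock = 1.56 × 10^3 ng/mL × 1600 = 2.496 × 10^6 ng/mL = 2.50 mg/mL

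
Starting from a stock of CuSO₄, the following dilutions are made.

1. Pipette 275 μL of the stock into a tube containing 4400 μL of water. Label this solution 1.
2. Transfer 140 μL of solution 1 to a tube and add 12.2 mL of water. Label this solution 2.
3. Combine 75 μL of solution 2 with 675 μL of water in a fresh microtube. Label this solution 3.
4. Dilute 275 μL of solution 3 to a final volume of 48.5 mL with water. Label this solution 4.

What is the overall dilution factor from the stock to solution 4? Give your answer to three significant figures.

2.64 × 10^6

Step 1: 275 μL + 4400 μL = 4675 μL total → factor 4675/275 = 17
Step 2: 140 μL + 12.2 mL = 12340 μL total → factor 12340/140 = 88.143
Step 3: 75 μL + 675 μL = 750 μL total → factor 750/75 = 10
Step 4: 275 μL brought to 48.5 mL → factor 48500/275 = 176.36
Overall dilution factor = 17 × 88.143 × 10 × 176.36 = 2.6427 × 10^6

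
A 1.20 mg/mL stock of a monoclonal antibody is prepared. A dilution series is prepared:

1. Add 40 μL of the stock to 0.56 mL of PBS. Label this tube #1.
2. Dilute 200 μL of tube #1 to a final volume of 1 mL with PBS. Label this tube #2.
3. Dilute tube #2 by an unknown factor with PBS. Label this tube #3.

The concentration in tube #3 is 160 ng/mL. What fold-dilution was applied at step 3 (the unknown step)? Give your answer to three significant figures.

Step 1: 40 μL + 0.56 mL = 600 μL total → factor 600/40 = 15
Step 2: 200 μL brought to 1 mL → factor 1000/200 = 5
Step 3: unknown factor x
Product of known-step factors = 75
Overall factor = 1.20 mg/mL / (160 ng/mL) = 7500
x = 7500 / 75 = 100

100-fold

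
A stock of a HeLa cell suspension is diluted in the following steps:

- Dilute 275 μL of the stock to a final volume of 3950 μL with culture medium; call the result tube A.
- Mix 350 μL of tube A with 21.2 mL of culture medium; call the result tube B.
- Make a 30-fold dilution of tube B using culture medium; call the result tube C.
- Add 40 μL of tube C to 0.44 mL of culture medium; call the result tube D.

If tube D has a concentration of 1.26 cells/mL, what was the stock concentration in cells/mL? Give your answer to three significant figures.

4.01 × 10^5 cells/mL

Step 1: 275 μL brought to 3950 μL → factor 3950/275 = 14.364
Step 2: 350 μL + 21.2 mL = 21550 μL total → factor 21550/350 = 61.571
Step 3: 30-fold → factor 30
Step 4: 40 μL + 0.44 mL = 480 μL total → factor 480/40 = 12
Overall dilution factor = 14.364 × 61.571 × 30 × 12 = 3.1838 × 10^5
Stock = 1.26 cells/mL × 3.1838 × 10^5 = 4.01 × 10^5 cells/mL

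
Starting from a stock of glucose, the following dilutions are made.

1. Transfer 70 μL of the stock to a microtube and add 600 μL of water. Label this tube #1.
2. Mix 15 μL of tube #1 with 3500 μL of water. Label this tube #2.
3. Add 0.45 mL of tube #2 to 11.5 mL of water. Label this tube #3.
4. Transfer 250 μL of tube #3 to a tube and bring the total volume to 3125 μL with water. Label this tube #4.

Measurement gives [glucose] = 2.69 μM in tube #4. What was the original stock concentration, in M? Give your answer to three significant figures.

Step 1: 70 μL + 600 μL = 670 μL total → factor 670/70 = 9.5714
Step 2: 15 μL + 3500 μL = 3515 μL total → factor 3515/15 = 234.33
Step 3: 0.45 mL + 11.5 mL = 11.95 mL total → factor 11.95/0.45 = 26.556
Step 4: 250 μL brought to 3125 μL → factor 3125/250 = 12.5
Overall dilution factor = 9.5714 × 234.33 × 26.556 × 12.5 = 7.4452 × 10^5
Stock = 2.69 μM × 7.4452 × 10^5 = 2.003 × 10^6 μM = 2.00 M

2.00 M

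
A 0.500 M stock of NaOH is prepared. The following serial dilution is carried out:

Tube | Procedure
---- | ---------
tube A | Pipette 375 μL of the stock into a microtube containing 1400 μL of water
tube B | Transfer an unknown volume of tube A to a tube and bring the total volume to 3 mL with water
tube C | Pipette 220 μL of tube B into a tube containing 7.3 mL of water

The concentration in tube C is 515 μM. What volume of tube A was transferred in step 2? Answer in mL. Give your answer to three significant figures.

Step 1: 375 μL + 1400 μL = 1775 μL total → factor 1775/375 = 4.7333
Step 2: v brought to 3 mL → factor = 3 mL/v
Step 3: 220 μL + 7.3 mL = 7520 μL total → factor 7520/220 = 34.182
Product of known-step factors = 161.79
Overall factor = 0.500 M / (515 μM) = 970.87
Step-2 factor = 970.87 / 161.79 = 6.0007
v = 3 mL / 6.0007 = 0.500 mL

0.500 mL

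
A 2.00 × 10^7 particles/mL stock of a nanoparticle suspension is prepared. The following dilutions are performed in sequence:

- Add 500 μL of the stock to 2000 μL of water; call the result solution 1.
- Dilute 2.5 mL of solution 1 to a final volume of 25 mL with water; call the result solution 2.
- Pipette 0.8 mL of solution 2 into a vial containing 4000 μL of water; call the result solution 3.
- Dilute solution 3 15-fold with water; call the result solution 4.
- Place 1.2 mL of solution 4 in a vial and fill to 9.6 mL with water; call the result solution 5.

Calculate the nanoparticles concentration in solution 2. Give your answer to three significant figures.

Step 1: 500 μL + 2000 μL = 2500 μL total → factor 2500/500 = 5
Step 2: 2.5 mL brought to 25 mL → factor 25/2.5 = 10
Dilution factor through solution 2 = 5 × 10 = 50
[solution 2] = 2.00 × 10^7 particles/mL / 50 = 4.00 × 10^5 particles/mL

4.00 × 10^5 particles/mL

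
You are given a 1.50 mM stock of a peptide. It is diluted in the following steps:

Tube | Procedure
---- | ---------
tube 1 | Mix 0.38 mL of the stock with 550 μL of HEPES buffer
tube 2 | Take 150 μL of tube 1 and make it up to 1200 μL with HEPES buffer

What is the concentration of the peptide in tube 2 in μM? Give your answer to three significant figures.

Step 1: 0.38 mL + 550 μL = 0.93 mL total → factor 0.93/0.38 = 2.4474
Step 2: 150 μL brought to 1200 μL → factor 1200/150 = 8
Overall dilution factor = 2.4474 × 8 = 19.579
Final = 1.50 mM / 19.579 = 0.07661 mM = 76.6 μM

76.6 μM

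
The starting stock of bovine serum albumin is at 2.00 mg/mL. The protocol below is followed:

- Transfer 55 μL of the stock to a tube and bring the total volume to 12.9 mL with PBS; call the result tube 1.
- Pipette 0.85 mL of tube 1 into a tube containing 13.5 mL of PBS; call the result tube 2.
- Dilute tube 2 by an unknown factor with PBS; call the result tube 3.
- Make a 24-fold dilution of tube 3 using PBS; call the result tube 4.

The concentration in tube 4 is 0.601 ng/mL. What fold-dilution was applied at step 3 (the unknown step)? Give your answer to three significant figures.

Step 1: 55 μL brought to 12.9 mL → factor 12900/55 = 234.55
Step 2: 0.85 mL + 13.5 mL = 14.35 mL total → factor 14.35/0.85 = 16.882
Step 3: unknown factor x
Step 4: 24-fold → factor 24
Product of known-step factors = 95032
Overall factor = 2.00 mg/mL / (0.601 ng/mL) = 3.3278 × 10^6
x = 3.3278 × 10^6 / 95032 = 35.0

35.0-fold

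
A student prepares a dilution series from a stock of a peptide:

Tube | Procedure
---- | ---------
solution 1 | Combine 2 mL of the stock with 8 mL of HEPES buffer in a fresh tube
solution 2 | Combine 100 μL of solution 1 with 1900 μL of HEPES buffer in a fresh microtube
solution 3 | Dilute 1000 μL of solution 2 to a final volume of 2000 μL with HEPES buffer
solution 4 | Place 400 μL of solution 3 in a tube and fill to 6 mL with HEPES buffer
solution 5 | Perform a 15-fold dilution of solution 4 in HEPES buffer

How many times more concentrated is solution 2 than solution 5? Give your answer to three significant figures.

Step 1: 2 mL + 8 mL = 10 mL total → factor 10/2 = 5
Step 2: 100 μL + 1900 μL = 2000 μL total → factor 2000/100 = 20
Step 3: 1000 μL brought to 2000 μL → factor 2000/1000 = 2
Step 4: 400 μL brought to 6 mL → factor 6000/400 = 15
Step 5: 15-fold → factor 15
Dilution factor to solution 2 = 100; to solution 5 = 45000
[solution 2]/[solution 5] = (factor to solution 5)/(factor to solution 2) = 45000/100 = 450

450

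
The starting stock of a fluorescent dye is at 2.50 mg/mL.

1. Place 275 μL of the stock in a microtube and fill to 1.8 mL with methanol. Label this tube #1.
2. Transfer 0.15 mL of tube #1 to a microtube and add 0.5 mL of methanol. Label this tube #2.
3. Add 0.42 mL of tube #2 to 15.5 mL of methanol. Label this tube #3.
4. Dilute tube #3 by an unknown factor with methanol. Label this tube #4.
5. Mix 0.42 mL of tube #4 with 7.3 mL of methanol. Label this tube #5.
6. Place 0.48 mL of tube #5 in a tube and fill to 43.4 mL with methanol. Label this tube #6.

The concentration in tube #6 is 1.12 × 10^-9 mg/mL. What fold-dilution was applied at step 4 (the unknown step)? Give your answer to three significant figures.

1.25 × 10^3-fold

Step 1: 275 μL brought to 1.8 mL → factor 1800/275 = 6.5455
Step 2: 0.15 mL + 0.5 mL = 0.65 mL total → factor 0.65/0.15 = 4.3333
Step 3: 0.42 mL + 15.5 mL = 15.92 mL total → factor 15.92/0.42 = 37.905
Step 4: unknown factor x
Step 5: 0.42 mL + 7.3 mL = 7.72 mL total → factor 7.72/0.42 = 18.381
Step 6: 0.48 mL brought to 43.4 mL → factor 43.4/0.48 = 90.417
Product of known-step factors = 1.7868 × 10^6
Overall factor = 2.50 mg/mL / (1.12 × 10^-9 mg/mL) = 2.2321 × 10^9
x = 2.2321 × 10^9 / 1.7868 × 10^6 = 1.25 × 10^3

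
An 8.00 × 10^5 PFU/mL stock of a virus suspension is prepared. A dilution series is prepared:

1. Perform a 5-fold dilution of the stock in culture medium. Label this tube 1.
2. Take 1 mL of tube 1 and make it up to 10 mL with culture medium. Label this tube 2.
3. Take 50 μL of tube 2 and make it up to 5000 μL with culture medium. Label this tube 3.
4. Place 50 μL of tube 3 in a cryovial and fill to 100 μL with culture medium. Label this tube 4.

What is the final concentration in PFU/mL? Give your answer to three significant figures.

Step 1: 5-fold → factor 5
Step 2: 1 mL brought to 10 mL → factor 10/1 = 10
Step 3: 50 μL brought to 5000 μL → factor 5000/50 = 100
Step 4: 50 μL brought to 100 μL → factor 100/50 = 2
Overall dilution factor = 5 × 10 × 100 × 2 = 10000
Final = 8.00 × 10^5 PFU/mL / 10000 = 80.0 PFU/mL

80.0 PFU/mL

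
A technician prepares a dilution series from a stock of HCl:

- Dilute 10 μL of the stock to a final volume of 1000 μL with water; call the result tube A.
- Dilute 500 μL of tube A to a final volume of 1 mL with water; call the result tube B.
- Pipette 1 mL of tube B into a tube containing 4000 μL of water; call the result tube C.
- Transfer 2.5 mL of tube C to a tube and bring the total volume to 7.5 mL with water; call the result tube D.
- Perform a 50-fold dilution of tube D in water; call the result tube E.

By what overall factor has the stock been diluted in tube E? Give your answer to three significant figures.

1.50 × 10^5

Step 1: 10 μL brought to 1000 μL → factor 1000/10 = 100
Step 2: 500 μL brought to 1 mL → factor 1000/500 = 2
Step 3: 1 mL + 4000 μL = 5 mL total → factor 5/1 = 5
Step 4: 2.5 mL brought to 7.5 mL → factor 7.5/2.5 = 3
Step 5: 50-fold → factor 50
Overall dilution factor = 100 × 2 × 5 × 3 × 50 = 1.5 × 10^5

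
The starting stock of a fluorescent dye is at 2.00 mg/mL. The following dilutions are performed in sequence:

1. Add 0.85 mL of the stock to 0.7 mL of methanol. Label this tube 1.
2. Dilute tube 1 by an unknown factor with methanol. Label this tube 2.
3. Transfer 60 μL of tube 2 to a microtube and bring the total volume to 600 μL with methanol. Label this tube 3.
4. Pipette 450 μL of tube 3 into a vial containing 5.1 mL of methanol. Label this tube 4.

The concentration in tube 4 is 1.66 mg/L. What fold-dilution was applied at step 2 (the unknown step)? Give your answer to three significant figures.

5.36-fold

Step 1: 0.85 mL + 0.7 mL = 1.55 mL total → factor 1.55/0.85 = 1.8235
Step 2: unknown factor x
Step 3: 60 μL brought to 600 μL → factor 600/60 = 10
Step 4: 450 μL + 5.1 mL = 5550 μL total → factor 5550/450 = 12.333
Product of known-step factors = 224.9
Overall factor = 2.00 mg/mL / (1.66 mg/L) = 1204.8
x = 1204.8 / 224.9 = 5.36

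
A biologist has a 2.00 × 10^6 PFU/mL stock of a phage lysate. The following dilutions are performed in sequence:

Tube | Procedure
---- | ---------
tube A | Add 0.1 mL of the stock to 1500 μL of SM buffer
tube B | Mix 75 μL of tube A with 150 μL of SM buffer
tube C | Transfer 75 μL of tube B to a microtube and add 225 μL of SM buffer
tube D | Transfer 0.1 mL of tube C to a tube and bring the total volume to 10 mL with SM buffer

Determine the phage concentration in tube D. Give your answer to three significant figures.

Step 1: 0.1 mL + 1500 μL = 1.6 mL total → factor 1.6/0.1 = 16
Step 2: 75 μL + 150 μL = 225 μL total → factor 225/75 = 3
Step 3: 75 μL + 225 μL = 300 μL total → factor 300/75 = 4
Step 4: 0.1 mL brought to 10 mL → factor 10/0.1 = 100
Overall dilution factor = 16 × 3 × 4 × 100 = 19200
Final = 2.00 × 10^6 PFU/mL / 19200 = 104 PFU/mL

104 PFU/mL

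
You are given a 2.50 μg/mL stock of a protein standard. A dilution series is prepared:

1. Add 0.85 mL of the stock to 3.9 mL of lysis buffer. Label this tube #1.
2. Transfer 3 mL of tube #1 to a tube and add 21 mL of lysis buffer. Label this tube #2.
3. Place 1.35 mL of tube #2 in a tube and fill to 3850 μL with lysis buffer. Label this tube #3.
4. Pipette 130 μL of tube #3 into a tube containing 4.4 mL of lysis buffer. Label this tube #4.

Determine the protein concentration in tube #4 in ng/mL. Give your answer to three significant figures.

Step 1: 0.85 mL + 3.9 mL = 4.75 mL total → factor 4.75/0.85 = 5.5882
Step 2: 3 mL + 21 mL = 24 mL total → factor 24/3 = 8
Step 3: 1.35 mL brought to 3850 μL → factor 3.85/1.35 = 2.8519
Step 4: 130 μL + 4.4 mL = 4530 μL total → factor 4530/130 = 34.846
Overall dilution factor = 5.5882 × 8 × 2.8519 × 34.846 = 4442.7
Final = 2.50 μg/mL / 4442.7 = 0.0005627 μg/mL = 0.563 ng/mL

0.563 ng/mL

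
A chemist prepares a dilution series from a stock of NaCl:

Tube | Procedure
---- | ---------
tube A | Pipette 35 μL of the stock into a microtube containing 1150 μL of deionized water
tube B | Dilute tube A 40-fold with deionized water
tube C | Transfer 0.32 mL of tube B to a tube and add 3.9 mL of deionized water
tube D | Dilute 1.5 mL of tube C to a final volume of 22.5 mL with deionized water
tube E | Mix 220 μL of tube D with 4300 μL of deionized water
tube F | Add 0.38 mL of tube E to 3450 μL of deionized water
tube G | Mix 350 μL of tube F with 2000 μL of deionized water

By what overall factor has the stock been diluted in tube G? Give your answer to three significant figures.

Step 1: 35 μL + 1150 μL = 1185 μL total → factor 1185/35 = 33.857
Step 2: 40-fold → factor 40
Step 3: 0.32 mL + 3.9 mL = 4.22 mL total → factor 4.22/0.32 = 13.188
Step 4: 1.5 mL brought to 22.5 mL → factor 22.5/1.5 = 15
Step 5: 220 μL + 4300 μL = 4520 μL total → factor 4520/220 = 20.545
Step 6: 0.38 mL + 3450 μL = 3.83 mL total → factor 3.83/0.38 = 10.079
Step 7: 350 μL + 2000 μL = 2350 μL total → factor 2350/350 = 6.7143
Overall dilution factor = 33.857 × 40 × 13.188 × 15 × 20.545 × 10.079 × 6.7143 = 3.7247 × 10^8

3.72 × 10^8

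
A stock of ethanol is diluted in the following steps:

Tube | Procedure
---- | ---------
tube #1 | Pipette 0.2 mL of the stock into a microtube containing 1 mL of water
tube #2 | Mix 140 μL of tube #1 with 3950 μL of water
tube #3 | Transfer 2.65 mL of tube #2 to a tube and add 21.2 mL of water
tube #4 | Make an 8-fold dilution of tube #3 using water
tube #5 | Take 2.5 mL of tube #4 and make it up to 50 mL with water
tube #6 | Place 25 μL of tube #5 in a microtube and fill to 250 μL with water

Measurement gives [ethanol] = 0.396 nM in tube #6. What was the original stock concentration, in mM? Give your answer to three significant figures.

1.00 mM

Step 1: 0.2 mL + 1 mL = 1.2 mL total → factor 1.2/0.2 = 6
Step 2: 140 μL + 3950 μL = 4090 μL total → factor 4090/140 = 29.214
Step 3: 2.65 mL + 21.2 mL = 23.85 mL total → factor 23.85/2.65 = 9
Step 4: 8-fold → factor 8
Step 5: 2.5 mL brought to 50 mL → factor 50/2.5 = 20
Step 6: 25 μL brought to 250 μL → factor 250/25 = 10
Overall dilution factor = 6 × 29.214 × 9 × 8 × 20 × 10 = 2.5241 × 10^6
Stock = 0.396 nM × 2.5241 × 10^6 = 9.995 × 10^5 nM = 1.00 mM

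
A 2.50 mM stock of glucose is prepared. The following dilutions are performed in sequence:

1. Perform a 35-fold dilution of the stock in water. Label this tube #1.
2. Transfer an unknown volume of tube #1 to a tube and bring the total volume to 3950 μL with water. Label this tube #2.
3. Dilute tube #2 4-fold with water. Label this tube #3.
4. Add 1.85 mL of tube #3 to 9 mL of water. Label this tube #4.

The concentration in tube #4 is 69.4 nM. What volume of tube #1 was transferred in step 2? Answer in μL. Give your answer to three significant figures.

90.0 μL

Step 1: 35-fold → factor 35
Step 2: v brought to 3950 μL → factor = 3950 μL/v
Step 3: 4-fold → factor 4
Step 4: 1.85 mL + 9 mL = 10.85 mL total → factor 10.85/1.85 = 5.8649
Product of known-step factors = 821.08
Overall factor = 2.50 mM / (69.4 nM) = 36023
Step-2 factor = 36023 / 821.08 = 43.873
v = 3950 μL / 43.873 = 90.0 μL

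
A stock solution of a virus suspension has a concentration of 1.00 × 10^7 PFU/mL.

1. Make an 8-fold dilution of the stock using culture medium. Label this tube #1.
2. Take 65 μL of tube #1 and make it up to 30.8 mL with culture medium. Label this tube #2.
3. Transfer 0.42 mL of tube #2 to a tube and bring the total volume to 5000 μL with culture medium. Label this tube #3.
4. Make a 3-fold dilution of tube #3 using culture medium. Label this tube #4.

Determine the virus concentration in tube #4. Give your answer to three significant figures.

Step 1: 8-fold → factor 8
Step 2: 65 μL brought to 30.8 mL → factor 30800/65 = 473.85
Step 3: 0.42 mL brought to 5000 μL → factor 5/0.42 = 11.905
Step 4: 3-fold → factor 3
Overall dilution factor = 8 × 473.85 × 11.905 × 3 = 1.3538 × 10^5
Final = 1.00 × 10^7 PFU/mL / 1.3538 × 10^5 = 73.9 PFU/mL

73.9 PFU/mL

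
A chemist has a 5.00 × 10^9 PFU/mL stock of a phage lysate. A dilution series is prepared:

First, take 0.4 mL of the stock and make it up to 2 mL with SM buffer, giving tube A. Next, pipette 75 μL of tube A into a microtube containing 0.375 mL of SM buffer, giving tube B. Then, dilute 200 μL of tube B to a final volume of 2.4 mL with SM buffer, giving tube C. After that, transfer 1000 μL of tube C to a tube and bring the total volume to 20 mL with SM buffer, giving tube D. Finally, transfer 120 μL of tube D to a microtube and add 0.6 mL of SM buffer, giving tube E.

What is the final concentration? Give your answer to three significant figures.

1.16 × 10^5 PFU/mL

Step 1: 0.4 mL brought to 2 mL → factor 2/0.4 = 5
Step 2: 75 μL + 0.375 mL = 450 μL total → factor 450/75 = 6
Step 3: 200 μL brought to 2.4 mL → factor 2400/200 = 12
Step 4: 1000 μL brought to 20 mL → factor 20000/1000 = 20
Step 5: 120 μL + 0.6 mL = 720 μL total → factor 720/120 = 6
Overall dilution factor = 5 × 6 × 12 × 20 × 6 = 43200
Final = 5.00 × 10^9 PFU/mL / 43200 = 1.16 × 10^5 PFU/mL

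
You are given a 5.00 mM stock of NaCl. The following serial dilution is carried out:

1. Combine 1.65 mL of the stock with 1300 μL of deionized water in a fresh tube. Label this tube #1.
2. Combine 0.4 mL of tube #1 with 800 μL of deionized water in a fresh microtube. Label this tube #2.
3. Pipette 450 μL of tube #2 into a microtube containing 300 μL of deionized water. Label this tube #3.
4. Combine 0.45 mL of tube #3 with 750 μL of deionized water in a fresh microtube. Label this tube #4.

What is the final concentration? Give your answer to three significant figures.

0.210 mM

Step 1: 1.65 mL + 1300 μL = 2.95 mL total → factor 2.95/1.65 = 1.7879
Step 2: 0.4 mL + 800 μL = 1.2 mL total → factor 1.2/0.4 = 3
Step 3: 450 μL + 300 μL = 750 μL total → factor 750/450 = 1.6667
Step 4: 0.45 mL + 750 μL = 1.2 mL total → factor 1.2/0.45 = 2.6667
Overall dilution factor = 1.7879 × 3 × 1.6667 × 2.6667 = 23.838
Final = 5.00 mM / 23.838 = 0.210 mM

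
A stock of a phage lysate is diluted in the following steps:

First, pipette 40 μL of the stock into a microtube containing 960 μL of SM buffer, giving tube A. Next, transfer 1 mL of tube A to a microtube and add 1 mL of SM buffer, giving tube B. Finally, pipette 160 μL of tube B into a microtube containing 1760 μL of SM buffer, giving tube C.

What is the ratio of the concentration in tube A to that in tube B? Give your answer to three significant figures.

Step 1: 40 μL + 960 μL = 1000 μL total → factor 1000/40 = 25
Step 2: 1 mL + 1 mL = 2 mL total → factor 2/1 = 2
Dilution factor to tube A = 25; to tube B = 50
[tube A]/[tube B] = (factor to tube B)/(factor to tube A) = 50/25 = 2.00

2.00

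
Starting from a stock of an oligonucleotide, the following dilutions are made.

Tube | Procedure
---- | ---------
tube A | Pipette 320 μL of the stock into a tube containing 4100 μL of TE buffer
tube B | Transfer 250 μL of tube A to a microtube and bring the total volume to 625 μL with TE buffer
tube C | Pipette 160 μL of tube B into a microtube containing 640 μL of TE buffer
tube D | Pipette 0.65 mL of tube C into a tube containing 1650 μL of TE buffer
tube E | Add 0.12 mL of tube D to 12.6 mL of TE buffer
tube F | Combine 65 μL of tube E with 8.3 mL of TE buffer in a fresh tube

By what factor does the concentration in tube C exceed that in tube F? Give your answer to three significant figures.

4.83 × 10^4

Step 1: 320 μL + 4100 μL = 4420 μL total → factor 4420/320 = 13.812
Step 2: 250 μL brought to 625 μL → factor 625/250 = 2.5
Step 3: 160 μL + 640 μL = 800 μL total → factor 800/160 = 5
Step 4: 0.65 mL + 1650 μL = 2.3 mL total → factor 2.3/0.65 = 3.5385
Step 5: 0.12 mL + 12.6 mL = 12.72 mL total → factor 12.72/0.12 = 106
Step 6: 65 μL + 8.3 mL = 8365 μL total → factor 8365/65 = 128.69
Dilution factor to tube C = 172.66; to tube F = 8.334 × 10^6
[tube C]/[tube F] = (factor to tube F)/(factor to tube C) = 8.334 × 10^6/172.66 = 4.83 × 10^4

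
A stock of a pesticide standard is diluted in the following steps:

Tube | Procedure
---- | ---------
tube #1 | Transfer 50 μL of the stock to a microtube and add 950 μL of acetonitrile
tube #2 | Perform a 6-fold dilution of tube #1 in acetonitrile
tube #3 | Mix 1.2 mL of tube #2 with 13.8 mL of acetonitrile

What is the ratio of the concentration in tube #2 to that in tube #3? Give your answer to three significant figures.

Step 1: 50 μL + 950 μL = 1000 μL total → factor 1000/50 = 20
Step 2: 6-fold → factor 6
Step 3: 1.2 mL + 13.8 mL = 15 mL total → factor 15/1.2 = 12.5
Dilution factor to tube #2 = 120; to tube #3 = 1500
[tube #2]/[tube #3] = (factor to tube #3)/(factor to tube #2) = 1500/120 = 12.5

12.5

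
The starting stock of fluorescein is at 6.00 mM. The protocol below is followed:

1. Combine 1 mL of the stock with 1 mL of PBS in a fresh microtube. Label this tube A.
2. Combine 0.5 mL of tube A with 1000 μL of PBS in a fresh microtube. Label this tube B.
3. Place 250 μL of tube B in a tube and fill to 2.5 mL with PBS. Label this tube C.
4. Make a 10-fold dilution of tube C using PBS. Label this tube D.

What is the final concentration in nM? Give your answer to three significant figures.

1.00 × 10^4 nM

Step 1: 1 mL + 1 mL = 2 mL total → factor 2/1 = 2
Step 2: 0.5 mL + 1000 μL = 1.5 mL total → factor 1.5/0.5 = 3
Step 3: 250 μL brought to 2.5 mL → factor 2500/250 = 10
Step 4: 10-fold → factor 10
Overall dilution factor = 2 × 3 × 10 × 10 = 600
Final = 6.00 mM / 600 = 0.01000 mM = 1.00 × 10^4 nM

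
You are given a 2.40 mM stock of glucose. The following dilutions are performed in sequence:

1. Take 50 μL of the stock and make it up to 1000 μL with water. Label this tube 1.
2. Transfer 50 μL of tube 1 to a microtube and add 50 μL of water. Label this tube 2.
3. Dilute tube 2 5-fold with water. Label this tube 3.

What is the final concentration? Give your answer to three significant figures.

0.0120 mM

Step 1: 50 μL brought to 1000 μL → factor 1000/50 = 20
Step 2: 50 μL + 50 μL = 100 μL total → factor 100/50 = 2
Step 3: 5-fold → factor 5
Overall dilution factor = 20 × 2 × 5 = 200
Final = 2.40 mM / 200 = 0.0120 mM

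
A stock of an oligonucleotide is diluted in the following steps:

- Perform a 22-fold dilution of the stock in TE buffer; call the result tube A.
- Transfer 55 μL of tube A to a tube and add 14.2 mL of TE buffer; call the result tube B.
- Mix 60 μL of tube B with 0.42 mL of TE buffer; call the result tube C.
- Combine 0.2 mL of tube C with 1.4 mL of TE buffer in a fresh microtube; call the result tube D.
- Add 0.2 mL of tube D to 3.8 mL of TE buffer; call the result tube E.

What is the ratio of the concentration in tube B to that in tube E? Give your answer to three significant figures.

1.28 × 10^3

Step 1: 22-fold → factor 22
Step 2: 55 μL + 14.2 mL = 14255 μL total → factor 14255/55 = 259.18
Step 3: 60 μL + 0.42 mL = 480 μL total → factor 480/60 = 8
Step 4: 0.2 mL + 1.4 mL = 1.6 mL total → factor 1.6/0.2 = 8
Step 5: 0.2 mL + 3.8 mL = 4 mL total → factor 4/0.2 = 20
Dilution factor to tube B = 5702; to tube E = 7.2986 × 10^6
[tube B]/[tube E] = (factor to tube E)/(factor to tube B) = 7.2986 × 10^6/5702 = 1.28 × 10^3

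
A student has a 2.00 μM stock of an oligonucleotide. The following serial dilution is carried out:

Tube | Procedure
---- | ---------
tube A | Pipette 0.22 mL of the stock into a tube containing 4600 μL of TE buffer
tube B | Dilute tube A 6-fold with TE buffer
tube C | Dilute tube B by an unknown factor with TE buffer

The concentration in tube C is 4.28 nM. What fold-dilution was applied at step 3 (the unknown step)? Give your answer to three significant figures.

3.55-fold

Step 1: 0.22 mL + 4600 μL = 4.82 mL total → factor 4.82/0.22 = 21.909
Step 2: 6-fold → factor 6
Step 3: unknown factor x
Product of known-step factors = 131.45
Overall factor = 2.00 μM / (4.28 nM) = 467.29
x = 467.29 / 131.45 = 3.55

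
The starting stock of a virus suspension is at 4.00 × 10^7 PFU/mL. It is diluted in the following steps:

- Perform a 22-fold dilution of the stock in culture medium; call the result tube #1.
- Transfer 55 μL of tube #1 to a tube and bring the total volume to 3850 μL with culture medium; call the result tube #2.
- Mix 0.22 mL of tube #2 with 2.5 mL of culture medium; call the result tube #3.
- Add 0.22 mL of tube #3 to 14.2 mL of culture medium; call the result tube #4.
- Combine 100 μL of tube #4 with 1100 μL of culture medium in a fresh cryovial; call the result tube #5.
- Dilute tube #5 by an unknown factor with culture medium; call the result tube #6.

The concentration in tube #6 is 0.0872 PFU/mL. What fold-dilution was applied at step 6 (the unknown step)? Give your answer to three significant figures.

30.6-fold

Step 1: 22-fold → factor 22
Step 2: 55 μL brought to 3850 μL → factor 3850/55 = 70
Step 3: 0.22 mL + 2.5 mL = 2.72 mL total → factor 2.72/0.22 = 12.364
Step 4: 0.22 mL + 14.2 mL = 14.42 mL total → factor 14.42/0.22 = 65.545
Step 5: 100 μL + 1100 μL = 1200 μL total → factor 1200/100 = 12
Step 6: unknown factor x
Product of known-step factors = 1.4976 × 10^7
Overall factor = 4.00 × 10^7 PFU/mL / (0.0872 PFU/mL) = 4.5872 × 10^8
x = 4.5872 × 10^8 / 1.4976 × 10^7 = 30.6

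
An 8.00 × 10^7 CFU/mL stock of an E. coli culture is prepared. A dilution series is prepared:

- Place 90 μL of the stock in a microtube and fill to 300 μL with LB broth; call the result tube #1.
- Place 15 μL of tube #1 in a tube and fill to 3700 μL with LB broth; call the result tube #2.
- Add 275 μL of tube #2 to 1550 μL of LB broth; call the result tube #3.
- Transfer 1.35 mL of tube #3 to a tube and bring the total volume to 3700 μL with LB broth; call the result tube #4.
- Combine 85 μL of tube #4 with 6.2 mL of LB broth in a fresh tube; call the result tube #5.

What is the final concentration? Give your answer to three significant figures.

Step 1: 90 μL brought to 300 μL → factor 300/90 = 3.3333
Step 2: 15 μL brought to 3700 μL → factor 3700/15 = 246.67
Step 3: 275 μL + 1550 μL = 1825 μL total → factor 1825/275 = 6.6364
Step 4: 1.35 mL brought to 3700 μL → factor 3.7/1.35 = 2.7407
Step 5: 85 μL + 6.2 mL = 6285 μL total → factor 6285/85 = 73.941
Overall dilution factor = 3.3333 × 246.67 × 6.6364 × 2.7407 × 73.941 = 1.1058 × 10^6
Final = 8.00 × 10^7 CFU/mL / 1.1058 × 10^6 = 72.3 CFU/mL

72.3 CFU/mL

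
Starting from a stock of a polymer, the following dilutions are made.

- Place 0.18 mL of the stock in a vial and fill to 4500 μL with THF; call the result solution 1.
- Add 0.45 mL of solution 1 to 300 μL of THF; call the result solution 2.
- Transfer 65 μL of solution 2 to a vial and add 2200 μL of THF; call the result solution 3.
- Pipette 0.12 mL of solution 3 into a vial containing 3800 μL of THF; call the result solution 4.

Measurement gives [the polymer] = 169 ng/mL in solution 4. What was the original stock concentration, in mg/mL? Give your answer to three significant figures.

8.02 mg/mL

Step 1: 0.18 mL brought to 4500 μL → factor 4.5/0.18 = 25
Step 2: 0.45 mL + 300 μL = 0.75 mL total → factor 0.75/0.45 = 1.6667
Step 3: 65 μL + 2200 μL = 2265 μL total → factor 2265/65 = 34.846
Step 4: 0.12 mL + 3800 μL = 3.92 mL total → factor 3.92/0.12 = 32.667
Overall dilution factor = 25 × 1.6667 × 34.846 × 32.667 = 47429
Stock = 169 ng/mL × 47429 = 8.016 × 10^6 ng/mL = 8.02 mg/mL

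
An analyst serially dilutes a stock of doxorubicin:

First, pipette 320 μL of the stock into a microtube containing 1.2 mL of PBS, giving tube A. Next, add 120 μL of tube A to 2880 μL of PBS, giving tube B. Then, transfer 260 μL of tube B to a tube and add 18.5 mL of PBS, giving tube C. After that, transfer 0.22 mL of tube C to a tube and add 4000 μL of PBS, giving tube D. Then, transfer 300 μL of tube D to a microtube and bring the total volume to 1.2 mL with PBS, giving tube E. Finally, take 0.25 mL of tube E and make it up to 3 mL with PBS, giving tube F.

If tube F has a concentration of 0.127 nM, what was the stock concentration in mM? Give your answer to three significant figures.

Step 1: 320 μL + 1.2 mL = 1520 μL total → factor 1520/320 = 4.75
Step 2: 120 μL + 2880 μL = 3000 μL total → factor 3000/120 = 25
Step 3: 260 μL + 18.5 mL = 18760 μL total → factor 18760/260 = 72.154
Step 4: 0.22 mL + 4000 μL = 4.22 mL total → factor 4.22/0.22 = 19.182
Step 5: 300 μL brought to 1.2 mL → factor 1200/300 = 4
Step 6: 0.25 mL brought to 3 mL → factor 3/0.25 = 12
Overall dilution factor = 4.75 × 25 × 72.154 × 19.182 × 4 × 12 = 7.889 × 10^6
Stock = 0.127 nM × 7.889 × 10^6 = 1.002 × 10^6 nM = 1.00 mM

1.00 mM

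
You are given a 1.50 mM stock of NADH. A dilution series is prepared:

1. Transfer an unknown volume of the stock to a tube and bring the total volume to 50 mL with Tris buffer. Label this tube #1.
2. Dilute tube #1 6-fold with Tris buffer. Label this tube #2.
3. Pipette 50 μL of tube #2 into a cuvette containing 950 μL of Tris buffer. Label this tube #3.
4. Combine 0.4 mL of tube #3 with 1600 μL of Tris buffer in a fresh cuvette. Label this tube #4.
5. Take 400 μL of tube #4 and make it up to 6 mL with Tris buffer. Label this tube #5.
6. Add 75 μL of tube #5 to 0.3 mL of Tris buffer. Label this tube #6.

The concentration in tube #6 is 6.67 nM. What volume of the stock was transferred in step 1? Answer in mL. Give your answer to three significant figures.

Step 1: v brought to 50 mL → factor = 50 mL/v
Step 2: 6-fold → factor 6
Step 3: 50 μL + 950 μL = 1000 μL total → factor 1000/50 = 20
Step 4: 0.4 mL + 1600 μL = 2 mL total → factor 2/0.4 = 5
Step 5: 400 μL brought to 6 mL → factor 6000/400 = 15
Step 6: 75 μL + 0.3 mL = 375 μL total → factor 375/75 = 5
Product of known-step factors = 45000
Overall factor = 1.50 mM / (6.67 nM) = 2.2489 × 10^5
Step-1 factor = 2.2489 × 10^5 / 45000 = 4.9975
v = 50 mL / 4.9975 = 10.0 mL

10.0 mL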